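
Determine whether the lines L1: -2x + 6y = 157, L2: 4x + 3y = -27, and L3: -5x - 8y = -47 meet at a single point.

The three lines meet at one point iff the augmented coefficient matrix [aᵢ bᵢ cᵢ] has rank < 3, i.e. its determinant vanishes.
Here the determinant is -17.
Nonzero, so no common point exists.

No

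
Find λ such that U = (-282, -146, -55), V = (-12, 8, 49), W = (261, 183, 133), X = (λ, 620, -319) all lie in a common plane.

The points are coplanar iff UV · (UW × UX) = 0.
Expanding, this is linear in λ: (-5264)λ + (1516032) = 0.
So λ = 288.

288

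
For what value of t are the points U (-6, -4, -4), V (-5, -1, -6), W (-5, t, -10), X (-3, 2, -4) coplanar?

1

The points are coplanar iff UV · (UW × UX) = 0.
Expanding, this is linear in t: (6)t + (-6) = 0.
So t = 1.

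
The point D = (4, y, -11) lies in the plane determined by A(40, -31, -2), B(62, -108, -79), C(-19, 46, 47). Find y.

The plane through A, B, C has equation 2156x + 3465y − 2849z = -15477.
Substituting D: (3465)y + (39963) = -15477, so y = -16.

-16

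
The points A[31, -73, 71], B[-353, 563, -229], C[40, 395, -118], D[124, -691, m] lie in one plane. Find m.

332

The points are coplanar iff AB · (AC × AD) = 0.
Expanding, this is linear in m: (-185436)m + (61564752) = 0.
So m = 332.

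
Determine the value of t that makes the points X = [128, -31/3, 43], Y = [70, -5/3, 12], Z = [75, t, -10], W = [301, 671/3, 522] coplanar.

-19

Normal to plane XYW: n = (34216/3, 22419, -45214/3); plane equation n·P = 1740457/3.
Requiring n·Z = 1740457/3: (22419)t + (3018340/3) = 1740457/3.
So t = -19.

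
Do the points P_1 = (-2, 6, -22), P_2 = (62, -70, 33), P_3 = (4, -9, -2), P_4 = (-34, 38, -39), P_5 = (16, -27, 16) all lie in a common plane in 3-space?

No

The plane through P_1, P_2, P_3 has normal n = P_1P_2 × P_1P_3 = (-695, -950, -504) and equation n·P = 6778.
Checking the remaining points: n·P_4 = 7186, n·P_5 = 6466.
Since n·P_4 = 7186 ≠ 6778, P_4 is off the plane and the points are not all coplanar.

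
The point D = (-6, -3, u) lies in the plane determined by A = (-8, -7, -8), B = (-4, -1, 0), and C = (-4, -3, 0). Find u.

The plane through A, B, C has equation 16x − 8z = -64.
Substituting D: (-8)u + (-96) = -64, so u = -4.

-4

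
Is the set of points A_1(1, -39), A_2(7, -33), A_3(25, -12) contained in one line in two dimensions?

No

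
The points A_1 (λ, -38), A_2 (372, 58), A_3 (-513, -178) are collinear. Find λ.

12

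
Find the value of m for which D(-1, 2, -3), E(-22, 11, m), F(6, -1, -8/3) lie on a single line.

Direction DF = (7, -3, 1/3). From the x-coordinate of E, the parameter along the line is τ = (-22 − (-1))/7 = -3.
Then m = (-3) + (-3)·(1/3) = -4.

-4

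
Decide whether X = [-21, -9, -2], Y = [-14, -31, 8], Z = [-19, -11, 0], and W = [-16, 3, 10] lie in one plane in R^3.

No

With X as base: XY = (7, -22, 10), XZ = (2, -2, 2), XW = (5, 12, 12).
XZ × XW = (-48, -14, 34).
XY · (XZ × XW) = 312.
Since 312 ≠ 0, the four points are not coplanar.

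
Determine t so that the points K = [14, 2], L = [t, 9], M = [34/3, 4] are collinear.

14/3

Collinearity: (L − K) must be parallel to (M − K) = (-8/3, 2).
Cross-multiplying the components: (t − 14)·(2) = (7)·(-8/3).
Solving gives t = 14/3.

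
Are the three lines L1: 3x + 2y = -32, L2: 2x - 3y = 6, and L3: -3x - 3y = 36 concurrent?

The three lines meet at one point iff the augmented coefficient matrix [aᵢ bᵢ cᵢ] has rank < 3, i.e. its determinant vanishes.
Here the determinant is 30.
Nonzero, so no common point exists.

No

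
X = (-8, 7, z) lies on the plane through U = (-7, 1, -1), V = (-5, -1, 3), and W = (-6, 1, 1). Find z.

Coplanarity requires UV · (UW × UX) = 0.
UV = (2, -2, 4), UW = (1, 0, 2); the triple product is linear in z with coefficient 2 and constant term 6.
Setting it to zero: z = -3.

-3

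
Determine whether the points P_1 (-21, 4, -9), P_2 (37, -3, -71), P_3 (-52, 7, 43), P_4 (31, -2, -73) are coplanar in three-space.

No

With P_1 as base: P_1P_2 = (58, -7, -62), P_1P_3 = (-31, 3, 52), P_1P_4 = (52, -6, -64).
P_1P_3 × P_1P_4 = (120, 720, 30).
P_1P_2 · (P_1P_3 × P_1P_4) = 60.
Since 60 ≠ 0, the four points are not coplanar.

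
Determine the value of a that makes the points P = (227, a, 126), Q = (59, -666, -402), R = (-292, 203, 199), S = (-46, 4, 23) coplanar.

282

Coplanarity ⇔ det[PQ; PR; PS] = 0.
Expanding, this is linear in a: (-86070)a + (24271740) = 0.
So a = 282.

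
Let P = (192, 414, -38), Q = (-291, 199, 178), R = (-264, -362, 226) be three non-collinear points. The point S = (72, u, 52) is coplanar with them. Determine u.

The plane through P, Q, R has equation 110856x + 29016y + 276768z = 22779792.
Substituting S: (29016)u + (22373568) = 22779792, so u = 14.

14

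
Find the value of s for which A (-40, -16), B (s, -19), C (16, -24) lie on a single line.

The three points are collinear iff det[AB; AC] = 0.
This determinant is linear in s: (-8)s + (-152) = 0, so s = -19.

-19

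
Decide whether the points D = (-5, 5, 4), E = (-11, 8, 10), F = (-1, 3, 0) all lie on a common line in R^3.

Yes

DE = (-6, 3, 6), DF = (4, -2, -4).
Each component of DF is -2/3 times the corresponding component of DE, so DF = -2/3·DE and the points are collinear.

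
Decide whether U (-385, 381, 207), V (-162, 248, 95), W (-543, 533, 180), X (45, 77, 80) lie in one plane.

No

The four points are coplanar iff the 3×3 determinant with rows UV, UW, UX is zero.
Rows: (223, -133, -112), (-158, 152, -27), (430, -304, -127).
Expanding along the first row: (223)(-27512) − (-133)(31676) + (-112)(-17328) = 18468.
Nonzero ⇒ not coplanar.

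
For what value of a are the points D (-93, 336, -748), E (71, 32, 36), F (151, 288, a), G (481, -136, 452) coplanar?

-636

The points are coplanar iff DE · (DF × DG) = 0.
Expanding, this is linear in a: (-97088)a + (-61747968) = 0.
So a = -636.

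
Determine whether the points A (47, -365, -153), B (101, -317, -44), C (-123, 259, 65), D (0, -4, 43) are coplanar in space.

No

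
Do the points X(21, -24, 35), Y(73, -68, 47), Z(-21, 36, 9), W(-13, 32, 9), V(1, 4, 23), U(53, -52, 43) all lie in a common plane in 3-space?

Yes

The plane through X, Y, Z has normal n = XY × XZ = (424, 848, 1272) and equation n·P = 33072.
Checking the remaining points: n·W = 33072, n·V = 33072, n·U = 33072.
All equal 33072, so all 6 points lie in one plane.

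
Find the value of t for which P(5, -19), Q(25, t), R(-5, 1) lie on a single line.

Collinearity: (Q − P) must be parallel to (R − P) = (-10, 20).
Cross-multiplying the components: (t − (-19))·(-10) = (20)·(20).
Solving gives t = -59.

-59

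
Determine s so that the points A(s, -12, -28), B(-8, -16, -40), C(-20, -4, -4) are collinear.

Collinearity requires AB × AC = 0; each component is linear in s.
The y-component gives (36)s + (432) = 0, so s = -12.
The remaining components then also vanish.

-12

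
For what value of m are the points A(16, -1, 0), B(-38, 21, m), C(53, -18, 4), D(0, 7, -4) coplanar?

4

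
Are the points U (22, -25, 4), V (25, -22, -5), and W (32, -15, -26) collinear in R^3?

UV = (3, 3, -9), UW = (10, 10, -30).
UV × UW = (0, 0, 0).
The cross product vanishes, so the three points are collinear.

Yes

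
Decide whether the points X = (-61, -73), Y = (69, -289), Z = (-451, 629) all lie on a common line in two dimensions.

No

XY = (130, -216), XZ = (-390, 702).
Twice the signed area of △XYZ is (130)(702) − (-216)(-390) = 7020.
The area is nonzero, so the three points are not collinear.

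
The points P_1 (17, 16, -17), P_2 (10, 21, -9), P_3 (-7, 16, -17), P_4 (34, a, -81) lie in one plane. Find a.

The points are coplanar iff P_1P_2 · (P_1P_3 × P_1P_4) = 0.
Expanding, this is linear in a: (-192)a + (-4608) = 0.
So a = -24.

-24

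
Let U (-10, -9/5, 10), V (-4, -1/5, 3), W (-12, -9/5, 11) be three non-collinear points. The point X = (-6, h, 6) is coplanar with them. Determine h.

The plane through U, V, W has equation (8/5)x + 8y + (16/5)z = 8/5.
Substituting X: (8)h + (48/5) = 8/5, so h = -1.

-1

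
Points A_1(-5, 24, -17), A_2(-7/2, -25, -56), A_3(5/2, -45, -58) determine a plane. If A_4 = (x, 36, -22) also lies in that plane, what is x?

-11

Coplanarity requires A_1A_2 · (A_1A_3 × A_1A_4) = 0.
A_1A_2 = (3/2, -49, -39), A_1A_3 = (15/2, -69, -41); the triple product is linear in x with coefficient -682 and constant term -7502.
Setting it to zero: x = -11.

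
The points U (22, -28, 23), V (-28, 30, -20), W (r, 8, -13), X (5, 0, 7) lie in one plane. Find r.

-23

The points are coplanar iff UV · (UW × UX) = 0.
Expanding, this is linear in r: (-276)r + (-6348) = 0.
So r = -23.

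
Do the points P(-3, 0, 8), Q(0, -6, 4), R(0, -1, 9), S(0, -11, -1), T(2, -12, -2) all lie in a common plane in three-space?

No

The plane through P, Q, R has normal n = PQ × PR = (-10, -15, 15) and equation n·X = 150.
Checking the remaining points: n·S = 150, n·T = 130.
Since n·T = 130 ≠ 150, T is off the plane and the points are not all coplanar.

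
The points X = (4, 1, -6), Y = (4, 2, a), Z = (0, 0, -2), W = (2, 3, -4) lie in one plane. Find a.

-6

Normal to plane XZW: n = (-10, 0, -10); plane equation n·P = 20.
Requiring n·Y = 20: (-10)a + (-40) = 20.
So a = -6.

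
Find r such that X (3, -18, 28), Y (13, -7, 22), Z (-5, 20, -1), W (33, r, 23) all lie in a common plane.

-3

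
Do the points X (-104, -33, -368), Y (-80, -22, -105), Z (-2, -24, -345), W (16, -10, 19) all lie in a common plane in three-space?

With X as base: XY = (24, 11, 263), XZ = (102, 9, 23), XW = (120, 23, 387).
XZ × XW = (2954, -36714, 1266).
XY · (XZ × XW) = 0.
The scalar triple product vanishes, so the four points are coplanar.

Yes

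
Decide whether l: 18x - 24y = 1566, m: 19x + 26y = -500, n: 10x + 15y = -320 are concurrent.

No

Intersecting l and m: solving the 2×2 system gives (x, y) = (2393/77, -6459/154).
Substitute into n: (10)(2393/77) + (15)(-6459/154) = -49025/154.
But n requires -320 ≠ -49025/154, so the three lines have no common point.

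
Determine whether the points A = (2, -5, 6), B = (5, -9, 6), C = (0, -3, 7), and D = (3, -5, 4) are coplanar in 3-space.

Yes

With A as base: AB = (3, -4, 0), AC = (-2, 2, 1), AD = (1, 0, -2).
AC × AD = (-4, -3, -2).
AB · (AC × AD) = 0.
The scalar triple product vanishes, so the four points are coplanar.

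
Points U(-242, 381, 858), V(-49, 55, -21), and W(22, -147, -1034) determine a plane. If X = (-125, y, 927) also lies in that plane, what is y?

Coplanarity requires UV · (UW × UX) = 0.
UV = (193, -326, -879), UW = (264, -528, -1892); the triple product is linear in y with coefficient 133100 and constant term -33940500.
Setting it to zero: y = 255.

255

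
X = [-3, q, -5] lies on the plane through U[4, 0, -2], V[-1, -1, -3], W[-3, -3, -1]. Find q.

A normal to the plane is n = UV × UW = (-4, 12, 8).
X lies in the plane iff n · UX = 0.
This gives (12)q + (4) = 0, so q = -1/3.

-1/3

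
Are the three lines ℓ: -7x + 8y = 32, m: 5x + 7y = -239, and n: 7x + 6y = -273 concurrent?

No

Lines aᵢx + bᵢy = cᵢ with pairwise distinct directions are concurrent exactly when det[aᵢ bᵢ cᵢ] = 0.
Here the determinant is 267.
Nonzero, so no common point exists.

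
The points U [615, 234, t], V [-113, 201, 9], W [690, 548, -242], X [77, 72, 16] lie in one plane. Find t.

-130

The points are coplanar iff UV · (UW × UX) = 0.
Expanding, this is linear in t: (169517)t + (22037210) = 0.
So t = -130.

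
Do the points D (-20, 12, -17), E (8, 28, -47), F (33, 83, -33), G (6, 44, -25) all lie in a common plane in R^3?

No

The four points are coplanar iff the 3×3 determinant with rows DE, DF, DG is zero.
Rows: (28, 16, -30), (53, 71, -16), (26, 32, -8).
Expanding along the first row: (28)(-56) − (16)(-8) + (-30)(-150) = 3060.
Nonzero ⇒ not coplanar.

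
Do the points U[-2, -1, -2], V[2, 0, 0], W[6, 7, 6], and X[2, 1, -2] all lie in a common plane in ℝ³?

No

With U as base: UV = (4, 1, 2), UW = (8, 8, 8), UX = (4, 2, 0).
UW × UX = (-16, 32, -16).
UV · (UW × UX) = -64.
Since -64 ≠ 0, the four points are not coplanar.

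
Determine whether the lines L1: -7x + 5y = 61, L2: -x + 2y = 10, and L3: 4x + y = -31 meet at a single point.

Yes

Intersecting L1 and L2: solving the 2×2 system gives (x, y) = (-8, 1).
Substitute into L3: (4)(-8) + (1)(1) = -31.
This equals -31, so (-8, 1) lies on all three lines and they are concurrent.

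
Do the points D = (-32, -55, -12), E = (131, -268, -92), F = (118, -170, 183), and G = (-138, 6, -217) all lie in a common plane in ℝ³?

With D as base: DE = (163, -213, -80), DF = (150, -115, 195), DG = (-106, 61, -205).
DF × DG = (11680, 10080, -3040).
DE · (DF × DG) = 0.
The scalar triple product vanishes, so the four points are coplanar.

Yes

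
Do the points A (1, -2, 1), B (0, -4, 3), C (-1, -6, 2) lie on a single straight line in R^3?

No

AB = (-1, -2, 2), AC = (-2, -4, 1).
Comparing components 2 and 3: (-2)(1) − (2)(-4) = 6 ≠ 0, so AB and AC are not parallel and the points are not collinear.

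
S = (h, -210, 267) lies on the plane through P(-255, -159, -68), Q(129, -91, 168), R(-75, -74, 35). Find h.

Coplanarity requires PQ · (PR × PS) = 0.
PQ = (384, 68, 236), PR = (180, 85, 103); the triple product is linear in h with coefficient -13056 and constant term 3355392.
Setting it to zero: h = 257.

257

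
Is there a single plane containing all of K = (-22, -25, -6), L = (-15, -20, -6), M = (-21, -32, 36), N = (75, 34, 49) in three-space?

No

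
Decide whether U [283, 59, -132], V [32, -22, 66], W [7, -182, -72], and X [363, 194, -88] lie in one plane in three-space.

No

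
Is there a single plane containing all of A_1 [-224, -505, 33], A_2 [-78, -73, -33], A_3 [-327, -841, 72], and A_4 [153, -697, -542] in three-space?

No

A normal to the plane through A_1, A_2, A_3 is n = A_1A_2 × A_1A_3 = (-5328, 1104, -4560).
The plane has equation n·P = 485472. For A_4: n·A_4 = 886848.
886848 ≠ 485472, so A_4 is off the plane.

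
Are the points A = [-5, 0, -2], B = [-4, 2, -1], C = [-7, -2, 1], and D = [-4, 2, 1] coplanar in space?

No

The four points are coplanar iff the 3×3 determinant with rows AB, AC, AD is zero.
Rows: (1, 2, 1), (-2, -2, 3), (1, 2, 3).
Expanding along the first row: (1)(-12) − (2)(-9) + (1)(-2) = 4.
Nonzero ⇒ not coplanar.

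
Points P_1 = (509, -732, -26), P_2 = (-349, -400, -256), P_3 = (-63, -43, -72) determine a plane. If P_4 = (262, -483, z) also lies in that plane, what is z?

-57

A normal to the plane is n = P_1P_2 × P_1P_3 = (143198, 92092, -401258).
P_4 lies in the plane iff n · P_1P_4 = 0.
This gives (-401258)z + (-22871706) = 0, so z = -57.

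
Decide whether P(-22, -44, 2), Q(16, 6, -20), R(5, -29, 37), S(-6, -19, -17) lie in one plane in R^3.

A normal to the plane through P, Q, R is n = PQ × PR = (2080, -1924, -780).
The plane has equation n·X = 37336. For S: n·S = 37336.
Equal, so S lies in the plane and all four are coplanar.

Yes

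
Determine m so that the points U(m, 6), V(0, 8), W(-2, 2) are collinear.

The three points are collinear iff det[UV; UW] = 0.
This determinant is linear in m: (6)m + (4) = 0, so m = -2/3.

-2/3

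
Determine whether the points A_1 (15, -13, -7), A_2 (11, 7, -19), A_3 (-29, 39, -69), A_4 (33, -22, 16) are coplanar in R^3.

No

A normal to the plane through A_1, A_2, A_3 is n = A_1A_2 × A_1A_3 = (-616, 280, 672).
The plane has equation n·P = -17584. For A_4: n·A_4 = -15736.
-15736 ≠ -17584, so A_4 is off the plane.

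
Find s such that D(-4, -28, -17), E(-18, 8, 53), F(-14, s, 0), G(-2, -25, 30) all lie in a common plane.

-7

Normal to plane DEG: n = (1482, 798, -114); plane equation n·P = -26334.
Requiring n·F = -26334: (798)s + (-20748) = -26334.
So s = -7.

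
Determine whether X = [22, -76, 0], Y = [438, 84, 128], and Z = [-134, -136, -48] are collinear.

XY = (416, 160, 128), XZ = (-156, -60, -48).
Each component of XZ is -3/8 times the corresponding component of XY, so XZ = -3/8·XY and the points are collinear.

Yes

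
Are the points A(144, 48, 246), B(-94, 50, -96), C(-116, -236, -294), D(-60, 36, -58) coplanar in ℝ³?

The four points are coplanar iff the 3×3 determinant with rows AB, AC, AD is zero.
Rows: (-238, 2, -342), (-260, -284, -540), (-204, -12, -304).
Expanding along the first row: (-238)(79856) − (2)(-31120) + (-342)(-54816) = -196416.
Nonzero ⇒ not coplanar.

No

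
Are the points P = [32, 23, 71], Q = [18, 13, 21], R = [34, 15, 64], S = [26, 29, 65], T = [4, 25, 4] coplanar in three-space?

Yes

The plane through P, Q, R has normal n = PQ × PR = (-330, -198, 132) and equation n·X = -5742.
Checking the remaining points: n·S = -5742, n·T = -5742.
All equal -5742, so all 5 points lie in one plane.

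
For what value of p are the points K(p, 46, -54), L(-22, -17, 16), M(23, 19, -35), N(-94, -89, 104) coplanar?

The points are coplanar iff KL · (KM × KN) = 0.
Expanding, this is linear in p: (504)p + (-16128) = 0.
So p = 32.

32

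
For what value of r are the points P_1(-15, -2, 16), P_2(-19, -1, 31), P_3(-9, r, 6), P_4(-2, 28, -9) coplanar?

Normal to plane P_1P_2P_4: n = (-475, 95, -133); plane equation n·P = 4807.
Requiring n·P_3 = 4807: (95)r + (3477) = 4807.
So r = 14.

14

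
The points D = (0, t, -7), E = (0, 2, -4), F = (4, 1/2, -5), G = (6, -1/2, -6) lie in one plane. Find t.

The points are coplanar iff DE · (DF × DG) = 0.
Expanding, this is linear in t: (-2)t + (1) = 0.
So t = 1/2.

1/2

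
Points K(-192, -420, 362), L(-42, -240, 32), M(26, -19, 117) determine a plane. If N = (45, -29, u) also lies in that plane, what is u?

A normal to the plane is n = KL × KM = (88230, -35190, 20910).
N lies in the plane iff n · KN = 0.
This gives (20910)u + (-418200) = 0, so u = 20.

20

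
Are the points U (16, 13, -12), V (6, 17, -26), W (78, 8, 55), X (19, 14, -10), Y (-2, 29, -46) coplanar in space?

Yes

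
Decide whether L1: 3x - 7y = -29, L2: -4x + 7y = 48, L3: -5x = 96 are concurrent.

No

Lines aᵢx + bᵢy = cᵢ with pairwise distinct directions are concurrent exactly when det[aᵢ bᵢ cᵢ] = 0.
Here the determinant is -7.
Nonzero, so no common point exists.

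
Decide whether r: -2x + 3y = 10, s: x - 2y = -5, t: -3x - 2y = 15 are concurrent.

The three lines meet at one point iff the augmented coefficient matrix [aᵢ bᵢ cᵢ] has rank < 3, i.e. its determinant vanishes.
Here the determinant is 0.
It vanishes, so the lines are concurrent at (-5, 0).

Yes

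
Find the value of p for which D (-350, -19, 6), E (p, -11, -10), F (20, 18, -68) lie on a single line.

-270

Collinearity requires DE × DF = 0; each component is linear in p.
The y-component gives (74)p + (19980) = 0, so p = -270.
The remaining components then also vanish.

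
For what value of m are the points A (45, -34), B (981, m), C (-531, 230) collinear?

The three points are collinear iff det[AB; AC] = 0.
This determinant is linear in m: (576)m + (266688) = 0, so m = -463.

-463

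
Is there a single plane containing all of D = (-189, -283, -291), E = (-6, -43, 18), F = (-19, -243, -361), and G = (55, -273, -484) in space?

Yes

A normal to the plane through D, E, F is n = DE × DF = (-29160, 65340, -33480).
The plane has equation n·P = -3237300. For G: n·G = -3237300.
Equal, so G lies in the plane and all four are coplanar.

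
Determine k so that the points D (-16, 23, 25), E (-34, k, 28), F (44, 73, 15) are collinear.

8

Collinearity requires DE × DF = 0; each component is linear in k.
The x-component gives (-10)k + (80) = 0, so k = 8.
The remaining components then also vanish.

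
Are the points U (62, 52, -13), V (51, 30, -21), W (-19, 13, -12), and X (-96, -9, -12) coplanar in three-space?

No

A normal to the plane through U, V, W is n = UV × UW = (-334, 659, -1353).
The plane has equation n·P = 31149. For X: n·X = 42369.
42369 ≠ 31149, so X is off the plane.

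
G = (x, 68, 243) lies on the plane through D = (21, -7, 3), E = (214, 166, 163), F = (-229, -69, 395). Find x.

Coplanarity requires DE · (DF × DG) = 0.
DE = (193, 173, 160), DF = (-250, -62, 392); the triple product is linear in x with coefficient 77736 and constant term -2798496.
Setting it to zero: x = 36.

36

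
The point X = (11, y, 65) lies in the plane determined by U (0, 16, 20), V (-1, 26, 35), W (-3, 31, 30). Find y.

-4

The plane through U, V, W has equation −125x − 35y + 15z = -260.
Substituting X: (-35)y + (-400) = -260, so y = -4.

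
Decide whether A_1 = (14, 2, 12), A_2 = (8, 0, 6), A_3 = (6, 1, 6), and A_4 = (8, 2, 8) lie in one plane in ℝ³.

No

A normal to the plane through A_1, A_2, A_3 is n = A_1A_2 × A_1A_3 = (6, 12, -10).
The plane has equation n·P = -12. For A_4: n·A_4 = -8.
-8 ≠ -12, so A_4 is off the plane.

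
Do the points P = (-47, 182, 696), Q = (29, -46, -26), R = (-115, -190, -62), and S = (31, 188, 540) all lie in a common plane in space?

A normal to the plane through P, Q, R is n = PQ × PR = (-95760, 106704, -43776).
The plane has equation n·X = -6547248. For S: n·S = -6547248.
Equal, so S lies in the plane and all four are coplanar.

Yes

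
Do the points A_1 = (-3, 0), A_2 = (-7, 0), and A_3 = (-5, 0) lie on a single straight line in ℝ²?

A_1A_2 = (-4, 0), A_1A_3 = (-2, 0).
Checking proportionality: A_1A_3 = 1/2·A_1A_2, so the vectors are parallel and the points are collinear.

Yes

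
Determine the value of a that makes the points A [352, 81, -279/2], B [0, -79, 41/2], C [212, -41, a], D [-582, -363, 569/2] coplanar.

-155/2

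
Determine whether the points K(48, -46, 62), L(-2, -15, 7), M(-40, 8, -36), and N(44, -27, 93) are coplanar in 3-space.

A normal to the plane through K, L, M is n = KL × KM = (-68, -60, 28).
The plane has equation n·P = 1232. For N: n·N = 1232.
Equal, so N lies in the plane and all four are coplanar.

Yes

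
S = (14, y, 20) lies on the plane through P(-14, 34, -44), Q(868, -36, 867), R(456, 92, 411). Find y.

-78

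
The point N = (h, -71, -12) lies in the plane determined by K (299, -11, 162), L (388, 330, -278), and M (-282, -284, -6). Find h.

A normal to the plane is n = KL × KM = (-177408, 270592, 173824).
N lies in the plane iff n · KN = 0.
This gives (-177408)h + (6564096) = 0, so h = 37.

37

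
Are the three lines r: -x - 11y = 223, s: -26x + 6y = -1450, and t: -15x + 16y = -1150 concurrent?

No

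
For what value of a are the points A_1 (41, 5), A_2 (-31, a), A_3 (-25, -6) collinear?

Collinearity: (A_2 − A_1) must be parallel to (A_3 − A_1) = (-66, -11).
Cross-multiplying the components: (a − 5)·(-66) = (-72)·(-11).
Solving gives a = -7.

-7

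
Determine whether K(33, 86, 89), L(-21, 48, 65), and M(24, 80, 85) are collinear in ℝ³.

No

KL = (-54, -38, -24), KM = (-9, -6, -4).
Comparing components 2 and 3: (-38)(-4) − (-24)(-6) = 8 ≠ 0, so KL and KM are not parallel and the points are not collinear.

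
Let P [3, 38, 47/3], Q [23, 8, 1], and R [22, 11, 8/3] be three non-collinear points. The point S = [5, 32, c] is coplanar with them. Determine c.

37/3

A normal to the plane is n = PQ × PR = (-6, -56/3, 30).
S lies in the plane iff n · PS = 0.
This gives (30)c + (-370) = 0, so c = 37/3.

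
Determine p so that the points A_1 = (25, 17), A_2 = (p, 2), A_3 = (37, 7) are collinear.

43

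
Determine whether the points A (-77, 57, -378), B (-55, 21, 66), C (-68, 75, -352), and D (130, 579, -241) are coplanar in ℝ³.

A normal to the plane through A, B, C is n = AB × AC = (-8928, 3424, 720).
The plane has equation n·P = 610464. For D: n·D = 648336.
648336 ≠ 610464, so D is off the plane.

No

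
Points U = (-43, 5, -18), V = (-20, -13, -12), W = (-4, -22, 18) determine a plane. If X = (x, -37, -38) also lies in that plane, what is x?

5

The plane through U, V, W has equation −486x − 594y + 81z = 16470.
Substituting X: (-486)x + (18900) = 16470, so x = 5.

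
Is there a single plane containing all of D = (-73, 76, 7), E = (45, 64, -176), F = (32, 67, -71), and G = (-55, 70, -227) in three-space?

No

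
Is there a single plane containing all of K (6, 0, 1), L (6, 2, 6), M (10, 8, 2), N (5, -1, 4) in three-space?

A normal to the plane through K, L, M is n = KL × KM = (-38, 20, -8).
The plane has equation n·P = -236. For N: n·N = -242.
-242 ≠ -236, so N is off the plane.

No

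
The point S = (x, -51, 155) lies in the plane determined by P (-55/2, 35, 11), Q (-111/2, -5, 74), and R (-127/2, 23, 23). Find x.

-107/2

The plane through P, Q, R has equation 276x − 1932y − 1104z = -87354.
Substituting S: (276)x + (-72588) = -87354, so x = -107/2.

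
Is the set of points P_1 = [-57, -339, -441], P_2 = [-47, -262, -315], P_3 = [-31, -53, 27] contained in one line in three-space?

No

P_1P_2 = (10, 77, 126), P_1P_3 = (26, 286, 468).
P_1P_2 × P_1P_3 = (0, -1404, 858).
The cross product is nonzero, so the points do not lie on one line.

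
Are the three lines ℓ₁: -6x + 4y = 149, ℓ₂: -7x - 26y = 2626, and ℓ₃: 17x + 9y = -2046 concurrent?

No

Intersecting ℓ₁ and ℓ₂: solving the 2×2 system gives (x, y) = (-7189/92, -14713/184).
Substitute into ℓ₃: (17)(-7189/92) + (9)(-14713/184) = -376843/184.
But ℓ₃ requires -2046 ≠ -376843/184, so the three lines have no common point.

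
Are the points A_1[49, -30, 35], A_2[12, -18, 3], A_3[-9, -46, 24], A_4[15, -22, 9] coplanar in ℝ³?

Yes

With A_1 as base: A_1A_2 = (-37, 12, -32), A_1A_3 = (-58, -16, -11), A_1A_4 = (-34, 8, -26).
A_1A_3 × A_1A_4 = (504, -1134, -1008).
A_1A_2 · (A_1A_3 × A_1A_4) = 0.
The scalar triple product vanishes, so the four points are coplanar.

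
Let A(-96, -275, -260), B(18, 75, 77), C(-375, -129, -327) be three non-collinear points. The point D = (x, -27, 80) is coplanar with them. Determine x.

144

A normal to the plane is n = AB × AC = (-72652, -86385, 114294).
D lies in the plane iff n · AD = 0.
This gives (-72652)x + (10461888) = 0, so x = 144.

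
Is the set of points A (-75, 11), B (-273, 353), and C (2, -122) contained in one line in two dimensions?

AB = (-198, 342), AC = (77, -133).
Twice the signed area of △ABC is (-198)(-133) − (342)(77) = 0.
The triangle is degenerate (zero area), so the points are collinear.

Yes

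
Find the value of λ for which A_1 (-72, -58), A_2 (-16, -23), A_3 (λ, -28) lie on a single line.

Collinearity: (A_3 − A_1) must be parallel to (A_2 − A_1) = (56, 35).
Cross-multiplying the components: (λ − (-72))·(35) = (30)·(56).
Solving gives λ = -24.

-24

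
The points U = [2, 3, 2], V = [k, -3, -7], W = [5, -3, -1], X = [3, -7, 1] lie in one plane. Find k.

11

The points are coplanar iff UV · (UW × UX) = 0.
Expanding, this is linear in k: (-24)k + (264) = 0.
So k = 11.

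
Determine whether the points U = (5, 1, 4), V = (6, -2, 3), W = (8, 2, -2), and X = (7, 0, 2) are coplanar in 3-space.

The four points are coplanar iff the 3×3 determinant with rows UV, UW, UX is zero.
Rows: (1, -3, -1), (3, 1, -6), (2, -1, -2).
Expanding along the first row: (1)(-8) − (-3)(6) + (-1)(-5) = 15.
Nonzero ⇒ not coplanar.

No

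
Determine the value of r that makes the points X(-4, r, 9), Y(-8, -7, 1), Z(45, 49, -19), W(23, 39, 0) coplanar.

9

The points are coplanar iff XY · (XZ × XW) = 0.
Expanding, this is linear in r: (567)r + (-5103) = 0.
So r = 9.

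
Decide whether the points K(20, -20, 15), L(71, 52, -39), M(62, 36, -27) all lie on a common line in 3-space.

KL = (51, 72, -54), KM = (42, 56, -42).
Comparing components 3 and 1: (-54)(42) − (51)(-42) = -126 ≠ 0, so KL and KM are not parallel and the points are not collinear.

No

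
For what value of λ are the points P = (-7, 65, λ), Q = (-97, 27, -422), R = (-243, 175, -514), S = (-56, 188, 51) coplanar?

The points are coplanar iff PQ · (PR × PS) = 0.
Expanding, this is linear in λ: (29574)λ + (2365920) = 0.
So λ = -80.

-80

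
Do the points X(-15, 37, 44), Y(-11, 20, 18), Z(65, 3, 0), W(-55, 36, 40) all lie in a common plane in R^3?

No

A normal to the plane through X, Y, Z is n = XY × XZ = (-136, -1904, 1224).
The plane has equation n·P = -14552. For W: n·W = -12104.
-12104 ≠ -14552, so W is off the plane.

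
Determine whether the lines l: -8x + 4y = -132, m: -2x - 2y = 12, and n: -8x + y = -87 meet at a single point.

Intersecting l and m: solving the 2×2 system gives (x, y) = (9, -15).
Substitute into n: (-8)(9) + (1)(-15) = -87.
This equals -87, so (9, -15) lies on all three lines and they are concurrent.

Yes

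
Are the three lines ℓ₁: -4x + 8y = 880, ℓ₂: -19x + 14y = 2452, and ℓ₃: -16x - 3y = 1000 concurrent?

Lines aᵢx + bᵢy = cᵢ with pairwise distinct directions are concurrent exactly when det[aᵢ bᵢ cᵢ] = 0.
Here the determinant is 0.
It vanishes, so the lines are concurrent at (-76, 72).

Yes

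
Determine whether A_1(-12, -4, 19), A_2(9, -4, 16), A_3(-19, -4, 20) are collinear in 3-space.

A_1A_2 = (21, 0, -3), A_1A_3 = (-7, 0, 1).
A_1A_2 × A_1A_3 = (0, 0, 0).
The cross product vanishes, so the three points are collinear.

Yes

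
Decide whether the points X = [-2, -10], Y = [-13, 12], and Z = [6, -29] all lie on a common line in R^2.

No

XY = (-11, 22), XZ = (8, -19).
Twice the signed area of △XYZ is (-11)(-19) − (22)(8) = 33.
The area is nonzero, so the three points are not collinear.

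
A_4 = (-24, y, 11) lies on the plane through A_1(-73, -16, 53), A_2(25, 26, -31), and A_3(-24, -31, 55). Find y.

5

The plane through A_1, A_2, A_3 has equation −1176x − 4312y − 3528z = -32144.
Substituting A_4: (-4312)y + (-10584) = -32144, so y = 5.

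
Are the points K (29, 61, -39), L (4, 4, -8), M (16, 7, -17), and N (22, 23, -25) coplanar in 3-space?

Yes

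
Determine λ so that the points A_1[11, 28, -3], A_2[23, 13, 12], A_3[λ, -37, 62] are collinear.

Collinearity requires A_1A_2 × A_1A_3 = 0; each component is linear in λ.
The y-component gives (15)λ + (-945) = 0, so λ = 63.
The remaining components then also vanish.

63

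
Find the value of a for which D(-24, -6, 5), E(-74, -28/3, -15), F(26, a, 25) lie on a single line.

Collinearity requires DE × DF = 0; each component is linear in a.
The x-component gives (20)a + (160/3) = 0, so a = -8/3.
The remaining components then also vanish.

-8/3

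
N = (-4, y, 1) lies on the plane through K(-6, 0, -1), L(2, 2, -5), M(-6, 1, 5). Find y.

1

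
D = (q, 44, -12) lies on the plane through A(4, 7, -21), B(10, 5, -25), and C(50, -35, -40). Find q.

-27

The plane through A, B, C has equation −130x − 70y − 160z = 2350.
Substituting D: (-130)q + (-1160) = 2350, so q = -27.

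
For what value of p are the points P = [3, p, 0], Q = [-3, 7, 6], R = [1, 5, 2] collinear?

4

Collinearity requires PQ × PR = 0; each component is linear in p.
The x-component gives (4)p + (-16) = 0, so p = 4.
The remaining components then also vanish.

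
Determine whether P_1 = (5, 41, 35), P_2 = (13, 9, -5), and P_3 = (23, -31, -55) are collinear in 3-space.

P_1P_2 = (8, -32, -40), P_1P_3 = (18, -72, -90).
Each component of P_1P_3 is 9/4 times the corresponding component of P_1P_2, so P_1P_3 = 9/4·P_1P_2 and the points are collinear.

Yes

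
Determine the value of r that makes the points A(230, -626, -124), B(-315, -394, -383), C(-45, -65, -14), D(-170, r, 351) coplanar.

The points are coplanar iff AB · (AC × AD) = 0.
Expanding, this is linear in r: (131175)r + (-101135925) = 0.
So r = 771.

771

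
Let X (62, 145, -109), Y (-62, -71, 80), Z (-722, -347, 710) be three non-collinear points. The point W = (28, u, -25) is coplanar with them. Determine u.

Coplanarity requires XY · (XZ × XW) = 0.
XY = (-124, -216, 189), XZ = (-784, -492, 819); the triple product is linear in u with coefficient -46620 and constant term 512820.
Setting it to zero: u = 11.

11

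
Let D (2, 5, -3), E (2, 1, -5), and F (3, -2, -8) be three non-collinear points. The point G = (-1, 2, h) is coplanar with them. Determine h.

The plane through D, E, F has equation 6x − 2y + 4z = -10.
Substituting G: (4)h + (-10) = -10, so h = 0.

0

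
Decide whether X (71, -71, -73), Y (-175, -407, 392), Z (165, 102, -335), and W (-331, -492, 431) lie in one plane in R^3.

No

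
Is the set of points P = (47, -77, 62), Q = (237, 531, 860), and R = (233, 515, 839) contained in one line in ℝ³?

No

PQ = (190, 608, 798), PR = (186, 592, 777).
PQ × PR = (0, 798, -608).
The cross product is nonzero, so the points do not lie on one line.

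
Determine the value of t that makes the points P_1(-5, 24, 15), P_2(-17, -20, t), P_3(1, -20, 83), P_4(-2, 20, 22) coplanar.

Normal to plane P_1P_3P_4: n = (-36, 162, 108); plane equation n·P = 5688.
Requiring n·P_2 = 5688: (108)t + (-2628) = 5688.
So t = 77.

77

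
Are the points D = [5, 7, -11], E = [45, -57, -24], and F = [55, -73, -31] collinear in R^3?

No

DE = (40, -64, -13), DF = (50, -80, -20).
DE × DF = (240, 150, 0).
The cross product is nonzero, so the points do not lie on one line.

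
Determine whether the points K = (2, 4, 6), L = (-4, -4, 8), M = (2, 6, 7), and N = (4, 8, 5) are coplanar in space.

No

A normal to the plane through K, L, M is n = KL × KM = (-12, 6, -12).
The plane has equation n·P = -72. For N: n·N = -60.
-60 ≠ -72, so N is off the plane.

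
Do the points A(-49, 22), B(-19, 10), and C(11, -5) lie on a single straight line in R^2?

No

AB = (30, -12), AC = (60, -27).
Twice the signed area of △ABC is (30)(-27) − (-12)(60) = -90.
The area is nonzero, so the three points are not collinear.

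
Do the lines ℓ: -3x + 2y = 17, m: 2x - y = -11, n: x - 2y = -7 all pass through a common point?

Yes

Intersecting ℓ and m: solving the 2×2 system gives (x, y) = (-5, 1).
Substitute into n: (1)(-5) + (-2)(1) = -7.
This equals -7, so (-5, 1) lies on all three lines and they are concurrent.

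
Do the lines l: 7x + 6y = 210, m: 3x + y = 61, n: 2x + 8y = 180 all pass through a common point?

Lines aᵢx + bᵢy = cᵢ with pairwise distinct directions are concurrent exactly when det[aᵢ bᵢ cᵢ] = 0.
Here the determinant is -44.
Nonzero, so no common point exists.

No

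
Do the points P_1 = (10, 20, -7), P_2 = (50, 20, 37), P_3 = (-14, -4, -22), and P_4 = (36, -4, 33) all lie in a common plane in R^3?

With P_1 as base: P_1P_2 = (40, 0, 44), P_1P_3 = (-24, -24, -15), P_1P_4 = (26, -24, 40).
P_1P_3 × P_1P_4 = (-1320, 570, 1200).
P_1P_2 · (P_1P_3 × P_1P_4) = 0.
The scalar triple product vanishes, so the four points are coplanar.

Yes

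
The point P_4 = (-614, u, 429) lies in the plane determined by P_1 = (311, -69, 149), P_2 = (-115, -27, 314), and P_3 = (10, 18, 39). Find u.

42

Coplanarity requires P_1P_2 · (P_1P_3 × P_1P_4) = 0.
P_1P_2 = (-426, 42, 165), P_1P_3 = (-301, 87, -110); the triple product is linear in u with coefficient -96525 and constant term 4054050.
Setting it to zero: u = 42.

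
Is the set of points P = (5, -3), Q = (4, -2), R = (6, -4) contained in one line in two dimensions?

PQ = (-1, 1), PR = (1, -1).
Checking proportionality: PR = -1·PQ, so the vectors are parallel and the points are collinear.

Yes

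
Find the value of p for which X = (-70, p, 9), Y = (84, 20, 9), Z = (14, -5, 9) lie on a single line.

-35

Direction YZ = (-70, -25, 0). From the x-coordinate of X, the parameter along the line is τ = (-70 − 84)/(-70) = 11/5.
Then p = 20 + 11/5·(-25) = -35.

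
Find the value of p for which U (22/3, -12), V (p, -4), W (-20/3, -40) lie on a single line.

The three points are collinear iff det[UV; UW] = 0.
This determinant is linear in p: (-28)p + (952/3) = 0, so p = 34/3.

34/3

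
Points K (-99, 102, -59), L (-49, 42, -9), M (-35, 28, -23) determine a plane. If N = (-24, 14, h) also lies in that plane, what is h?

-4

Coplanarity requires KL · (KM × KN) = 0.
KL = (50, -60, 50), KM = (64, -74, 36); the triple product is linear in h with coefficient 140 and constant term 560.
Setting it to zero: h = -4.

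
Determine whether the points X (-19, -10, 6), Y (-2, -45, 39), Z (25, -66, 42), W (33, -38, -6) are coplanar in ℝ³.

Yes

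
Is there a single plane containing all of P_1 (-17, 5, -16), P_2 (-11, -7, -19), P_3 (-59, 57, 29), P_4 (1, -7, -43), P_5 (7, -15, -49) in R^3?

Yes

The plane through P_1, P_2, P_3 has normal n = P_1P_2 × P_1P_3 = (-384, -144, -192) and equation n·P = 8880.
Checking the remaining points: n·P_4 = 8880, n·P_5 = 8880.
All equal 8880, so all 5 points lie in one plane.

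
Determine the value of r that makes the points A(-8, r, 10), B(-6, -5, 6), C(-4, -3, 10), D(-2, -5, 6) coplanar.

-3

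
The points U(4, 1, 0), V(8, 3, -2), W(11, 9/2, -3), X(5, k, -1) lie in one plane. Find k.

Normal to plane UVW: n = (1, -2, 0); plane equation n·P = 2.
Requiring n·X = 2: (-2)k + (5) = 2.
So k = 3/2.

3/2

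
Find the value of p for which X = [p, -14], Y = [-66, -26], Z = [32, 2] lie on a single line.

The three points are collinear iff det[XY; XZ] = 0.
This determinant is linear in p: (-28)p + (-672) = 0, so p = -24.

-24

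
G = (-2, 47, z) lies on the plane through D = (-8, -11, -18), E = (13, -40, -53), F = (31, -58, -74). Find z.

59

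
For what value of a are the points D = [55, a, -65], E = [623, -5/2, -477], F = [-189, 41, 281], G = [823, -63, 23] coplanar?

Coplanarity ⇔ det[DE; DF; DG] = 0.
Expanding, this is linear in a: (-557600)a + (20352400) = 0.
So a = 73/2.

73/2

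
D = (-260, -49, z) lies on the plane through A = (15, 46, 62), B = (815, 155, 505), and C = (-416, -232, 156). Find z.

-3

Coplanarity requires AB · (AC × AD) = 0.
AB = (800, 109, 443), AC = (-431, -278, 94); the triple product is linear in z with coefficient -175421 and constant term -526263.
Setting it to zero: z = -3.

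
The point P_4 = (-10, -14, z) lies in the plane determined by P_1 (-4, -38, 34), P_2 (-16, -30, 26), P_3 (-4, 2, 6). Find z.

16

A normal to the plane is n = P_1P_2 × P_1P_3 = (96, -336, -480).
P_4 lies in the plane iff n · P_1P_4 = 0.
This gives (-480)z + (7680) = 0, so z = 16.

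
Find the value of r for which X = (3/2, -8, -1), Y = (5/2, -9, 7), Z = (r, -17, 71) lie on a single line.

Direction XY = (1, -1, 8). From the y-coordinate of Z, the parameter along the line is τ = (-17 − (-8))/(-1) = 9.
Then r = 3/2 + 9·(1) = 21/2.

21/2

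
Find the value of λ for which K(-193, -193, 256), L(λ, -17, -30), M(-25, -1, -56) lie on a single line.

-39

Collinearity requires KL × KM = 0; each component is linear in λ.
The y-component gives (312)λ + (12168) = 0, so λ = -39.
The remaining components then also vanish.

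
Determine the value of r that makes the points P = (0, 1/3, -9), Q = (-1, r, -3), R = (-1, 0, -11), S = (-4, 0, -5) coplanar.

2/3

The points are coplanar iff PQ · (PR × PS) = 0.
Expanding, this is linear in r: (12)r + (-8) = 0.
So r = 2/3.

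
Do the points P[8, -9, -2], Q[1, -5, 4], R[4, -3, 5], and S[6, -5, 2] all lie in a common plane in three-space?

A normal to the plane through P, Q, R is n = PQ × PR = (-8, 25, -26).
The plane has equation n·X = -237. For S: n·S = -225.
-225 ≠ -237, so S is off the plane.

No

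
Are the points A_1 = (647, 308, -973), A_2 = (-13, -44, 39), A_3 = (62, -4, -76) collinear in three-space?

Yes

A_1A_2 = (-660, -352, 1012), A_1A_3 = (-585, -312, 897).
Each component of A_1A_3 is 39/44 times the corresponding component of A_1A_2, so A_1A_3 = 39/44·A_1A_2 and the points are collinear.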